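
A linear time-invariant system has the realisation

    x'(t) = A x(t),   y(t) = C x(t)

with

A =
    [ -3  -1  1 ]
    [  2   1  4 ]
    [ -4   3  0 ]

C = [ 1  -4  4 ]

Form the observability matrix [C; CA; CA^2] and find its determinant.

5882

CA = [[-27, 7, -15]]
CA^2 = [[155, -11, 1]]
Observability matrix O = [C; CA; CA^2] = [[1, -4, 4], [-27, 7, -15], [155, -11, 1]]
Expanding along the first row, det(O) = 1·(7·1 - (-15)·(-11)) - (-4)·((-27)·1 - (-15)·155) + 4·((-27)·(-11) - 7·155) = 1·(-158) - (-4)·2298 + 4·(-788) = 5882
Since det(O) ≠ 0, rank(O) = 3 and the system is completely observable.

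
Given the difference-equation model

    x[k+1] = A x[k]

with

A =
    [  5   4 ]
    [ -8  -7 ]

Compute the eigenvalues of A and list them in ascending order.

det(zI - A) = z^2 - (tr A)z + det A, with tr A = 5 + (-7) = -2 and det A = 5·(-7) - 4·(-8) = -35 - (-32) = -3.
So p(z) = det(zI - A) = z^2 + 2z - 3.
Factor z^2 + 2z - 3: two numbers with sum -2 and product -3 are 1 and -3, so z^2 + 2z - 3 = (z - 1)(z + 3).
Hence p(z) = (z - 1) (z + 3), with roots -3, 1.

-3, 1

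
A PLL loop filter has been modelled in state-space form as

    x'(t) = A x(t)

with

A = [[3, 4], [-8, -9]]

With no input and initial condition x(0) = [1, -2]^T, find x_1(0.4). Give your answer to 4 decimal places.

0.1353

det(sI - A) = s^2 - (tr A)s + det A, with tr A = 3 + (-9) = -6 and det A = 3·(-9) - 4·(-8) = -27 - (-32) = 5.
So p(s) = det(sI - A) = s^2 + 6s + 5.
Factor s^2 + 6s + 5: two numbers with sum -6 and product 5 are -1 and -5, so s^2 + 6s + 5 = (s + 1)(s + 5).
Hence p(s) = (s + 1) (s + 5), with roots -5, -1.
The eigenvalues -5, -1 are distinct and real, so A is diagonalisable and x(t) = e^{At} x(0) = V diag(e^{λ_i t}) V^{-1} x(0), where the columns of V are the eigenvectors.
λ = -5: A - (-5)I = [[8, 4], [-8, -4]]. Row 1 gives 8·v1 + 4·v2 = 0, so take v_1 = [1, -2]^T.
λ = -1: A - (-1)I = [[4, 4], [-8, -8]]. Row 1 gives 4·v1 + 4·v2 = 0, so take v_2 = [-1, 1]^T.
V = [v_1 v_2] = [[1, -1], [-2, 1]] has det V = -1, so V^{-1} = adj(V)/det V = [[-1, -1], [-2, -1]].
Modal coordinates z(0) = V^{-1} x(0): (-1)·1 + (-1)·(-2) = 1; (-2)·1 + (-1)·(-2) = 0; so z(0) = [1, 0]^T.
x_1(t) = Σ_i (v_i)_1 · z_i(0) · e^{λ_i t} (row 1 of V times the modal terms).
x_1(0.4) = 1·1·e^{-5·0.4} + (-1)·0·e^{-1·0.4} = 1·0.135335 + 0·0.670320 = 0.1353.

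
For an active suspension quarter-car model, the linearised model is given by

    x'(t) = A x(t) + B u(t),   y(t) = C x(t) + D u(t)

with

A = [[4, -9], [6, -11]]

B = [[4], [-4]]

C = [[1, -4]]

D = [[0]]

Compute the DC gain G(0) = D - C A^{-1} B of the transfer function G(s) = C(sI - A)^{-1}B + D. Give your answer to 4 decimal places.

G(0) = C(-A)^{-1}B + D = -C A^{-1} B + D.
det A = 10, so A^{-1} = (1/10)·adj(A) = [[-11/10, 9/10], [-3/5, 2/5]]
A^{-1} B = [-8, -4]^T
C A^{-1} B = 8
G(0) = D - C A^{-1} B = 0 - (8) = -8

-8.0000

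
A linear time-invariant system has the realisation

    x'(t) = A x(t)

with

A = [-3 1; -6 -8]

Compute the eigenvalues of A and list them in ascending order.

det(sI - A) = s^2 - (tr A)s + det A, with tr A = (-3) + (-8) = -11 and det A = (-3)·(-8) - 1·(-6) = 24 - (-6) = 30.
So p(s) = det(sI - A) = s^2 + 11s + 30.
Factor s^2 + 11s + 30: two numbers with sum -11 and product 30 are -5 and -6, so s^2 + 11s + 30 = (s + 5)(s + 6).
Hence p(s) = (s + 5) (s + 6), with roots -6, -5.
All eigenvalues have negative real part, so the system is asymptotically stable.

-6, -5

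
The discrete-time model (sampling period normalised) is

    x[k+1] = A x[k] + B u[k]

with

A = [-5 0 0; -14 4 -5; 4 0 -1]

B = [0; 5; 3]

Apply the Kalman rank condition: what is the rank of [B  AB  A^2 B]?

2

AB = [[0], [5], [-3]]
A^2B = [[0], [35], [3]]
Controllability matrix C = [B  AB  A^2B] = [[0, 0, 0], [5, 5, 35], [3, -3, 3]]
Row 1 of C is identically zero, so rank(C) ≤ 2.
The 2×2 minor from rows 2, 3, columns 1, 2 is 5·(-3) - 5·3 = -15 - 15 = -30 ≠ 0, so rank(C) = 2.
rank(C) = 2 < n = 3, so the pair (A, B) is not completely controllable.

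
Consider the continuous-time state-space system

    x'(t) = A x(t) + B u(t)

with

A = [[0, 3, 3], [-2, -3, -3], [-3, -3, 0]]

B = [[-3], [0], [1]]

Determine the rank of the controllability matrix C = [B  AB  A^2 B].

AB = [[3], [3], [9]]
A^2B = [[36], [-42], [-18]]
Controllability matrix C = [B  AB  A^2B] = [[-3, 3, 36], [0, 3, -42], [1, 9, -18]]
det(C) = (-3)·(3·(-18) - (-42)·9) - 3·(0·(-18) - (-42)·1) + 36·(0·9 - 3·1) = (-3)·324 - 3·42 + 36·(-3) = -1206 ≠ 0, so rank(C) = 3.
rank(C) = 3 = n, so the pair (A, B) is completely controllable.

3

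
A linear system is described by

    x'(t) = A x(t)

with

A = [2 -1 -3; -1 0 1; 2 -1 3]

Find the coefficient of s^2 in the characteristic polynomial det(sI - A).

-5

Expand det(sI - A) for the 3×3 matrix.
p(s) = s^3 - 5s^2 + 12s + 6.
(Check: constant term = det(-A) = (-1)^3 det A = 6; coefficient of s^2 = -tr A = -5.)
The coefficient of s^2 is -5.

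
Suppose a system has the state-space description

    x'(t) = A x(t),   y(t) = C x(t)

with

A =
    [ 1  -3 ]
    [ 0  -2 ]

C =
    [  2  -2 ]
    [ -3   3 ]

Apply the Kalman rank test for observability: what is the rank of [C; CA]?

CA = [[2, -2], [-3, 3]]
Observability matrix O = [C; CA] = [[2, -2], [-3, 3], [2, -2], [-3, 3]]
Every row of O is a scalar multiple of row 1 = [2, -2] (multipliers 1, -3/2, 1, -3/2), so the rows span a one-dimensional space.
O ≠ 0, hence rank(O) = 1.
rank(O) = 1 < n = 2, so the pair (A, C) is not completely observable.

1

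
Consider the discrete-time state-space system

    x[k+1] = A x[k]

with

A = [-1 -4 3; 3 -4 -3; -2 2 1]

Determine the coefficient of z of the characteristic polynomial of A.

23

Expand det(zI - A) for the 3×3 matrix.
p(z) = z^3 + 4z^2 + 23z + 20.
(Check: constant term = det(-A) = (-1)^3 det A = 20; coefficient of z^2 = -tr A = 4.)
The coefficient of z is 23.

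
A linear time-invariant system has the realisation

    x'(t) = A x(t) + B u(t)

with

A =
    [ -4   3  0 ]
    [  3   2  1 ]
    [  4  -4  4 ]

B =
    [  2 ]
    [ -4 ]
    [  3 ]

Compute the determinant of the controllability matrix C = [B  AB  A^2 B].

AB = [[-20], [1], [36]]
A^2B = [[83], [-22], [60]]
Controllability matrix C = [B  AB  A^2B] = [[2, -20, 83], [-4, 1, -22], [3, 36, 60]]
Expanding along the first row, det(C) = 2·(1·60 - (-22)·36) - (-20)·((-4)·60 - (-22)·3) + 83·((-4)·36 - 1·3) = 2·852 - (-20)·(-174) + 83·(-147) = -13977
Since det(C) ≠ 0, rank(C) = 3 and the system is completely controllable.

-13977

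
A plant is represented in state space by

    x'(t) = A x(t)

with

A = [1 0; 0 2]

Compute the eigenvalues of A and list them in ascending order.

1, 2

det(sI - A) = s^2 - (tr A)s + det A, with tr A = 1 + 2 = 3 and det A = 1·2 - 0·0 = 2 - 0 = 2.
So p(s) = det(sI - A) = s^2 - 3s + 2.
Factor s^2 - 3s + 2: two numbers with sum 3 and product 2 are 2 and 1, so s^2 - 3s + 2 = (s - 2)(s - 1).
Hence p(s) = (s - 2) (s - 1), with roots 1, 2.
At least one eigenvalue has non-negative real part, so the system is not asymptotically stable.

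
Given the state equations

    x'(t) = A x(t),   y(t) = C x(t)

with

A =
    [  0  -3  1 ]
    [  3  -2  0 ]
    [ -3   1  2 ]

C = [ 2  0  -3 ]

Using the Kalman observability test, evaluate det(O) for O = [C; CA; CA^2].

634

CA = [[9, -9, -4]]
CA^2 = [[-15, -13, 1]]
Observability matrix O = [C; CA; CA^2] = [[2, 0, -3], [9, -9, -4], [-15, -13, 1]]
Expanding along the first row, det(O) = 2·((-9)·1 - (-4)·(-13)) - 0·(9·1 - (-4)·(-15)) + (-3)·(9·(-13) - (-9)·(-15)) = 2·(-61) - 0·(-51) + (-3)·(-252) = 634
Since det(O) ≠ 0, rank(O) = 3 and the system is completely observable.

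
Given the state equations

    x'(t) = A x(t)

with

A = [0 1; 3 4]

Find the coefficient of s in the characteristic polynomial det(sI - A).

-4

For a 2×2 matrix, det(sI - A) = s^2 - (tr A)s + det A.
tr A = 4, det A = -3.
So p(s) = s^2 - 4s - 3.
The coefficient of s is -4.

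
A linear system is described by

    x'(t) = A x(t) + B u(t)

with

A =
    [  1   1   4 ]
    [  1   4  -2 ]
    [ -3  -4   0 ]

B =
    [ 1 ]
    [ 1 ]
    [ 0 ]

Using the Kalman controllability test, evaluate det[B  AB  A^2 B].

321

AB = [[2], [5], [-7]]
A^2B = [[-21], [36], [-26]]
Controllability matrix C = [B  AB  A^2B] = [[1, 2, -21], [1, 5, 36], [0, -7, -26]]
Expanding along the first row, det(C) = 1·(5·(-26) - 36·(-7)) - 2·(1·(-26) - 36·0) + (-21)·(1·(-7) - 5·0) = 1·122 - 2·(-26) + (-21)·(-7) = 321
Since det(C) ≠ 0, rank(C) = 3 and the system is completely controllable.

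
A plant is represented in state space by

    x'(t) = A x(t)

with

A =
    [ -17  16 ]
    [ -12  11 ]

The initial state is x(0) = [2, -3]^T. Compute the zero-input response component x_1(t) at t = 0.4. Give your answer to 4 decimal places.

det(sI - A) = s^2 - (tr A)s + det A, with tr A = (-17) + 11 = -6 and det A = (-17)·11 - 16·(-12) = -187 - (-192) = 5.
So p(s) = det(sI - A) = s^2 + 6s + 5.
Factor s^2 + 6s + 5: two numbers with sum -6 and product 5 are -1 and -5, so s^2 + 6s + 5 = (s + 1)(s + 5).
Hence p(s) = (s + 1) (s + 5), with roots -5, -1.
The eigenvalues -5, -1 are distinct and real, so A is diagonalisable and x(t) = e^{At} x(0) = V diag(e^{λ_i t}) V^{-1} x(0), where the columns of V are the eigenvectors.
λ = -5: A - (-5)I = [[-12, 16], [-12, 16]]. Row 1 gives (-12)·v1 + 16·v2 = 0, so take v_1 = [4, 3]^T.
λ = -1: A - (-1)I = [[-16, 16], [-12, 12]]. Row 1 gives (-16)·v1 + 16·v2 = 0, so take v_2 = [-1, -1]^T.
V = [v_1 v_2] = [[4, -1], [3, -1]] has det V = -1, so V^{-1} = adj(V)/det V = [[1, -1], [3, -4]].
Modal coordinates z(0) = V^{-1} x(0): 1·2 + (-1)·(-3) = 5; 3·2 + (-4)·(-3) = 18; so z(0) = [5, 18]^T.
x_1(t) = Σ_i (v_i)_1 · z_i(0) · e^{λ_i t} (row 1 of V times the modal terms).
x_1(0.4) = 4·5·e^{-5·0.4} + (-1)·18·e^{-1·0.4} = 20·0.135335 + (-18)·0.670320 = -9.3591.

-9.3591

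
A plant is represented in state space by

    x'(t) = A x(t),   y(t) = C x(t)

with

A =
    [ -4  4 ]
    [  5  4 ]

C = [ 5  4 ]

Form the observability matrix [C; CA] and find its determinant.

180

CA = [[0, 36]]
Observability matrix O = [C; CA] = [[5, 4], [0, 36]]
det(O) = 5·36 - 4·0 = 180 - 0 = 180
Since det(O) ≠ 0, rank(O) = 2 and the system is completely observable.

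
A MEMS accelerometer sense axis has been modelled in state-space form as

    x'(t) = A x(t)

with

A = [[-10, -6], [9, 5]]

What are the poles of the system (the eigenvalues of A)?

det(sI - A) = s^2 - (tr A)s + det A, with tr A = (-10) + 5 = -5 and det A = (-10)·5 - (-6)·9 = -50 - (-54) = 4.
So p(s) = det(sI - A) = s^2 + 5s + 4.
Factor s^2 + 5s + 4: two numbers with sum -5 and product 4 are -1 and -4, so s^2 + 5s + 4 = (s + 1)(s + 4).
Hence p(s) = (s + 1) (s + 4), with roots -4, -1.
All eigenvalues have negative real part, so the system is asymptotically stable.

-4, -1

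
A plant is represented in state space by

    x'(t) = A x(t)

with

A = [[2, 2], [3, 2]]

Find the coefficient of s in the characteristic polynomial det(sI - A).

-4

For a 2×2 matrix, det(sI - A) = s^2 - (tr A)s + det A.
tr A = 4, det A = -2.
So p(s) = s^2 - 4s - 2.
The coefficient of s is -4.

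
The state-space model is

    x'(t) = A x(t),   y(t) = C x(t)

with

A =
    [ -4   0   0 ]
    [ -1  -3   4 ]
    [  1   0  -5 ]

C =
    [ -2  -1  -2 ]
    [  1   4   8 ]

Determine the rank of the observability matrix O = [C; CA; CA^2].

CA = [[7, 3, 6], [0, -12, -24]]
CA^2 = [[-25, -9, -18], [-12, 36, 72]]
Observability matrix O = [C; CA; CA^2] = [[-2, -1, -2], [1, 4, 8], [7, 3, 6], [0, -12, -24], [-25, -9, -18], [-12, 36, 72]]
The columns c1, c2, c3 of O are linearly dependent: -2·c2 + c3 = 0 (check each entry), so rank(O) ≤ 2.
The 2×2 minor from rows 1, 2, columns 1, 2 is (-2)·4 - (-1)·1 = -8 - (-1) = -7 ≠ 0, so rank(O) = 2.
rank(O) = 2 < n = 3, so the pair (A, C) is not completely observable.

2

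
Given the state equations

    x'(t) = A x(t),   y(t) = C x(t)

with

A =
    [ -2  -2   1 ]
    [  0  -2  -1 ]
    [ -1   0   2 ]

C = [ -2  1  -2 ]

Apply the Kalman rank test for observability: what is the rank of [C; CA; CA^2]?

3

CA = [[6, 2, -7]]
CA^2 = [[-5, -16, -10]]
Observability matrix O = [C; CA; CA^2] = [[-2, 1, -2], [6, 2, -7], [-5, -16, -10]]
det(O) = (-2)·(2·(-10) - (-7)·(-16)) - 1·(6·(-10) - (-7)·(-5)) + (-2)·(6·(-16) - 2·(-5)) = (-2)·(-132) - 1·(-95) + (-2)·(-86) = 531 ≠ 0, so rank(O) = 3.
rank(O) = 3 = n, so the pair (A, C) is completely observable.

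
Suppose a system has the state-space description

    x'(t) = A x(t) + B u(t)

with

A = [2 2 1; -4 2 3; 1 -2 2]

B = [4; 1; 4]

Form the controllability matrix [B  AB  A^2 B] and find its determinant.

AB = [[14], [-2], [10]]
A^2B = [[34], [-30], [38]]
Controllability matrix C = [B  AB  A^2B] = [[4, 14, 34], [1, -2, -30], [4, 10, 38]]
Expanding along the first row, det(C) = 4·((-2)·38 - (-30)·10) - 14·(1·38 - (-30)·4) + 34·(1·10 - (-2)·4) = 4·224 - 14·158 + 34·18 = -704
Since det(C) ≠ 0, rank(C) = 3 and the system is completely controllable.

-704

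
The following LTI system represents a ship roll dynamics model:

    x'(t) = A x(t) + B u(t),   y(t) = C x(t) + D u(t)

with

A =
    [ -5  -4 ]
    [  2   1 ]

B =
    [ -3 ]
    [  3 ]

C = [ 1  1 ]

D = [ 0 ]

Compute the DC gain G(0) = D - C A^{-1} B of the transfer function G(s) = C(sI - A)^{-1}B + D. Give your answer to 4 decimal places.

G(0) = C(-A)^{-1}B + D = -C A^{-1} B + D.
det A = 3, so A^{-1} = (1/3)·adj(A) = [[1/3, 4/3], [-2/3, -5/3]]
A^{-1} B = [3, -3]^T
C A^{-1} B = 0
G(0) = D - C A^{-1} B = 0 - (0) = 0

0.0000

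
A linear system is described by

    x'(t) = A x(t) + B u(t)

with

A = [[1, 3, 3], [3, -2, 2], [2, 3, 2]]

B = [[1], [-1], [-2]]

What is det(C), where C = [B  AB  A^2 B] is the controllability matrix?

AB = [[-8], [1], [-5]]
A^2B = [[-20], [-36], [-23]]
Controllability matrix C = [B  AB  A^2B] = [[1, -8, -20], [-1, 1, -36], [-2, -5, -23]]
Expanding along the first row, det(C) = 1·(1·(-23) - (-36)·(-5)) - (-8)·((-1)·(-23) - (-36)·(-2)) + (-20)·((-1)·(-5) - 1·(-2)) = 1·(-203) - (-8)·(-49) + (-20)·7 = -735
Since det(C) ≠ 0, rank(C) = 3 and the system is completely controllable.

-735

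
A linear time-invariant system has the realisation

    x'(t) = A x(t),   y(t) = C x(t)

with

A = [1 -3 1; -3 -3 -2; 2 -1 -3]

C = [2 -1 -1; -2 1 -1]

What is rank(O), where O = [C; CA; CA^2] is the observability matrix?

3

CA = [[3, -2, 7], [-7, 4, -1]]
CA^2 = [[23, -10, -14], [-21, 10, -12]]
Observability matrix O = [C; CA; CA^2] = [[2, -1, -1], [-2, 1, -1], [3, -2, 7], [-7, 4, -1], [23, -10, -14], [-21, 10, -12]]
Take the 3×3 submatrix of O formed by rows 1, 2, 3: [[2, -1, -1], [-2, 1, -1], [3, -2, 7]]. Its determinant is 2·(1·7 - (-1)·(-2)) - (-1)·((-2)·7 - (-1)·3) + (-1)·((-2)·(-2) - 1·3) = 2·5 - (-1)·(-11) + (-1)·1 = -2 ≠ 0.
So rank(O) ≥ 3; since O has 3 columns, rank(O) = 3.
rank(O) = 3 = n, so the pair (A, C) is completely observable.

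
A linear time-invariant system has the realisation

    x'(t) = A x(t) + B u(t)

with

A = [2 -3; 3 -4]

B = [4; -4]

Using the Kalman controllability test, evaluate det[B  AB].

192

AB = [[20], [28]]
Controllability matrix C = [B  AB] = [[4, 20], [-4, 28]]
det(C) = 4·28 - 20·(-4) = 112 - (-80) = 192
Since det(C) ≠ 0, rank(C) = 2 and the system is completely controllable.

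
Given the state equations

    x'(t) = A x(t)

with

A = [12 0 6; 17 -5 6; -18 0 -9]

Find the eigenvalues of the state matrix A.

-5, 0, 3

det(sI - A) = s^3 - (tr A)s^2 + (M11 + M22 + M33)s - det A, where Mii is the 2×2 principal minor of A obtained by deleting row i and column i.
tr A = 12 + (-5) + (-9) = -2; M11 = (-5)·(-9) - 6·0 = 45 - 0 = 45; M22 = 12·(-9) - 6·(-18) = -108 - (-108) = 0; M33 = 12·(-5) - 0·17 = -60 - 0 = -60; sum of minors = -15.
det A = 12·((-5)·(-9) - 6·0) - 0·(17·(-9) - 6·(-18)) + 6·(17·0 - (-5)·(-18)) = 12·45 - 0·(-45) + 6·(-90) = 0.
So p(s) = det(sI - A) = s^3 + 2s^2 - 15s.
The constant term is 0, so p(s) = s(s^2 + 2s - 15).
Factor s^2 + 2s - 15: two numbers with sum -2 and product -15 are 3 and -5, so s^2 + 2s - 15 = (s - 3)(s + 5).
Hence p(s) = s (s - 3) (s + 5), with roots -5, 0, 3.
At least one eigenvalue has non-negative real part, so the system is not asymptotically stable.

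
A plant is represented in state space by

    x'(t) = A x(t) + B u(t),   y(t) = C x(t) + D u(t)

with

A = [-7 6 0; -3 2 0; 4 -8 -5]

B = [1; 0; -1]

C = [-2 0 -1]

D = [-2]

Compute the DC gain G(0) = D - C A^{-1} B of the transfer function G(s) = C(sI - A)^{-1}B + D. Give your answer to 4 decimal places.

G(0) = C(-A)^{-1}B + D = -C A^{-1} B + D.
det A = -20, so A^{-1} = (1/-20)·adj(A) = [[1/2, -3/2, 0], [3/4, -7/4, 0], [-4/5, 8/5, -1/5]]
A^{-1} B = [1/2, 3/4, -3/5]^T
C A^{-1} B = -2/5
G(0) = D - C A^{-1} B = -2 - (-2/5) = -8/5 ≈ -1.6000

-1.6000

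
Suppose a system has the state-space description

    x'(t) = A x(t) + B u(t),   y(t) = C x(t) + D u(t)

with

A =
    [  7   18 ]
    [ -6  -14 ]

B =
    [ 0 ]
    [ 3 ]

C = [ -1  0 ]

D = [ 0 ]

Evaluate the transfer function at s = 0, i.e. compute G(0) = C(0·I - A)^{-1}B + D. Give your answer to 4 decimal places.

G(0) = C(-A)^{-1}B + D = -C A^{-1} B + D.
det A = 10, so A^{-1} = (1/10)·adj(A) = [[-7/5, -9/5], [3/5, 7/10]]
A^{-1} B = [-27/5, 21/10]^T
C A^{-1} B = 27/5
G(0) = D - C A^{-1} B = 0 - (27/5) = -27/5 ≈ -5.4000

-5.4000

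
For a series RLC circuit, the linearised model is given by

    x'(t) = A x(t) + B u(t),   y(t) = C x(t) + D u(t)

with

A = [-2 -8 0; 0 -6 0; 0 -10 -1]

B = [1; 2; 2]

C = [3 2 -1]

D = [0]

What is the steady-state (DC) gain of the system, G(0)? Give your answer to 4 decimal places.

G(0) = C(-A)^{-1}B + D = -C A^{-1} B + D.
det A = -12, so A^{-1} = (1/-12)·adj(A) = [[-1/2, 2/3, 0], [0, -1/6, 0], [0, 5/3, -1]]
A^{-1} B = [5/6, -1/3, 4/3]^T
C A^{-1} B = 1/2
G(0) = D - C A^{-1} B = 0 - (1/2) = -1/2 ≈ -0.5000

-0.5000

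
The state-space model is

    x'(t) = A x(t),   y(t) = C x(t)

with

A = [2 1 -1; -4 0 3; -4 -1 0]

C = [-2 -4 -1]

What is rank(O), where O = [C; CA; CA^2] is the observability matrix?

CA = [[16, -1, -10]]
CA^2 = [[76, 26, -19]]
Observability matrix O = [C; CA; CA^2] = [[-2, -4, -1], [16, -1, -10], [76, 26, -19]]
det(O) = (-2)·((-1)·(-19) - (-10)·26) - (-4)·(16·(-19) - (-10)·76) + (-1)·(16·26 - (-1)·76) = (-2)·279 - (-4)·456 + (-1)·492 = 774 ≠ 0, so rank(O) = 3.
rank(O) = 3 = n, so the pair (A, C) is completely observable.

3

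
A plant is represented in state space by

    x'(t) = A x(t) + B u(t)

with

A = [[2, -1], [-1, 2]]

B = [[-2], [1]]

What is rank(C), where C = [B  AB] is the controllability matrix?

2

AB = [[-5], [4]]
Controllability matrix C = [B  AB] = [[-2, -5], [1, 4]]
det(C) = (-2)·4 - (-5)·1 = -8 - (-5) = -3 ≠ 0, so rank(C) = 2.
rank(C) = 2 = n, so the pair (A, B) is completely controllable.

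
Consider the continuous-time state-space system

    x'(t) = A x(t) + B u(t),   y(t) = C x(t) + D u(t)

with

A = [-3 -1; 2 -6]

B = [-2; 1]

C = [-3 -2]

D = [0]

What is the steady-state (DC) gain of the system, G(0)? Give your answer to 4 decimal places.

2.0500

G(0) = C(-A)^{-1}B + D = -C A^{-1} B + D.
det A = 20, so A^{-1} = (1/20)·adj(A) = [[-3/10, 1/20], [-1/10, -3/20]]
A^{-1} B = [13/20, 1/20]^T
C A^{-1} B = -41/20
G(0) = D - C A^{-1} B = 0 - (-41/20) = 41/20 ≈ 2.0500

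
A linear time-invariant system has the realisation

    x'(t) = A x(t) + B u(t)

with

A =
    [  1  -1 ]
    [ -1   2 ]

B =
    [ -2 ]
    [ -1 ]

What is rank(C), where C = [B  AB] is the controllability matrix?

AB = [[-1], [0]]
Controllability matrix C = [B  AB] = [[-2, -1], [-1, 0]]
det(C) = (-2)·0 - (-1)·(-1) = 0 - 1 = -1 ≠ 0, so rank(C) = 2.
rank(C) = 2 = n, so the pair (A, B) is completely controllable.

2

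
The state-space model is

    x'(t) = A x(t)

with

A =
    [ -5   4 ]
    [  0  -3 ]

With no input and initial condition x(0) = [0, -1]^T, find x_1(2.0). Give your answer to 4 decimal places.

-0.0049

det(sI - A) = s^2 - (tr A)s + det A, with tr A = (-5) + (-3) = -8 and det A = (-5)·(-3) - 4·0 = 15 - 0 = 15.
So p(s) = det(sI - A) = s^2 + 8s + 15.
Factor s^2 + 8s + 15: two numbers with sum -8 and product 15 are -3 and -5, so s^2 + 8s + 15 = (s + 3)(s + 5).
Hence p(s) = (s + 3) (s + 5), with roots -5, -3.
The eigenvalues -5, -3 are distinct and real, so A is diagonalisable and x(t) = e^{At} x(0) = V diag(e^{λ_i t}) V^{-1} x(0), where the columns of V are the eigenvectors.
λ = -5: A - (-5)I = [[0, 4], [0, 2]]. Row 1 gives 0·v1 + 4·v2 = 0, so take v_1 = [1, 0]^T.
λ = -3: A - (-3)I = [[-2, 4], [0, 0]]. Row 1 gives (-2)·v1 + 4·v2 = 0, so take v_2 = [-2, -1]^T.
V = [v_1 v_2] = [[1, -2], [0, -1]] has det V = -1, so V^{-1} = adj(V)/det V = [[1, -2], [0, -1]].
Modal coordinates z(0) = V^{-1} x(0): 1·0 + (-2)·(-1) = 2; 0·0 + (-1)·(-1) = 1; so z(0) = [2, 1]^T.
x_1(t) = Σ_i (v_i)_1 · z_i(0) · e^{λ_i t} (row 1 of V times the modal terms).
x_1(2.0) = 1·2·e^{-5·2.0} + (-2)·1·e^{-3·2.0} = 2·0.000045 + (-2)·0.002479 = -0.0049.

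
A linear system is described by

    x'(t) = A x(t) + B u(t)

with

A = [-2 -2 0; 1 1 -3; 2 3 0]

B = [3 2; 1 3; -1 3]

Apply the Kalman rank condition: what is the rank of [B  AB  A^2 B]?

3

AB = [[-8, -10], [7, -4], [9, 13]]
A^2B = [[2, 28], [-28, -53], [5, -32]]
Controllability matrix C = [B  AB  A^2B] = [[3, 2, -8, -10, 2, 28], [1, 3, 7, -4, -28, -53], [-1, 3, 9, 13, 5, -32]]
Take the 3×3 submatrix of C formed by columns 1, 2, 3: [[3, 2, -8], [1, 3, 7], [-1, 3, 9]]. Its determinant is 3·(3·9 - 7·3) - 2·(1·9 - 7·(-1)) + (-8)·(1·3 - 3·(-1)) = 3·6 - 2·16 + (-8)·6 = -62 ≠ 0.
So rank(C) ≥ 3; since C has 3 rows, rank(C) = 3.
rank(C) = 3 = n, so the pair (A, B) is completely controllable.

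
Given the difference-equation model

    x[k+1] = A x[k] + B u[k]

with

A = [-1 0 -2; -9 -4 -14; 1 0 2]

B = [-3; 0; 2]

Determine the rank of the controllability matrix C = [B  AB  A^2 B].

2

AB = [[-1], [-1], [1]]
A^2B = [[-1], [-1], [1]]
Controllability matrix C = [B  AB  A^2B] = [[-3, -1, -1], [0, -1, -1], [2, 1, 1]]
The rows r1, r2, r3 of C are linearly dependent: 2·r1 + r2 + 3·r3 = 0 (check each entry), so rank(C) ≤ 2.
The 2×2 minor from rows 1, 2, columns 1, 2 is (-3)·(-1) - (-1)·0 = 3 - 0 = 3 ≠ 0, so rank(C) = 2.
rank(C) = 2 < n = 3, so the pair (A, B) is not completely controllable.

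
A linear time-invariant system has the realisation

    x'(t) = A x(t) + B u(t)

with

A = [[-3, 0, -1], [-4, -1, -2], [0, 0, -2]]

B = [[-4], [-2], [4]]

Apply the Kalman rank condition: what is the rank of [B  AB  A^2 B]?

AB = [[8], [10], [-8]]
A^2B = [[-16], [-26], [16]]
Controllability matrix C = [B  AB  A^2B] = [[-4, 8, -16], [-2, 10, -26], [4, -8, 16]]
The rows r1, r2, r3 of C are linearly dependent: r1 + r3 = 0 (check each entry), so rank(C) ≤ 2.
The 2×2 minor from rows 1, 2, columns 1, 2 is (-4)·10 - 8·(-2) = -40 - (-16) = -24 ≠ 0, so rank(C) = 2.
rank(C) = 2 < n = 3, so the pair (A, B) is not completely controllable.

2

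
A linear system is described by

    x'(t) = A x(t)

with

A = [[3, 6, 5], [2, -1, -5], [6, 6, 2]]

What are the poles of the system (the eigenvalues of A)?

det(sI - A) = s^3 - (tr A)s^2 + (M11 + M22 + M33)s - det A, where Mii is the 2×2 principal minor of A obtained by deleting row i and column i.
tr A = 3 + (-1) + 2 = 4; M11 = (-1)·2 - (-5)·6 = -2 - (-30) = 28; M22 = 3·2 - 5·6 = 6 - 30 = -24; M33 = 3·(-1) - 6·2 = -3 - 12 = -15; sum of minors = -11.
det A = 3·((-1)·2 - (-5)·6) - 6·(2·2 - (-5)·6) + 5·(2·6 - (-1)·6) = 3·28 - 6·34 + 5·18 = -30.
So p(s) = det(sI - A) = s^3 - 4s^2 - 11s + 30.
Rational-root test: any integer root divides 30. Testing small divisors, s = 2 works: p(2) = 8 + (-16) + (-22) + 30 = 0, so (s - 2) is a factor.
Dividing, p(s) = (s - 2)(s^2 - 2s - 15).
Factor s^2 - 2s - 15: two numbers with sum 2 and product -15 are 5 and -3, so s^2 - 2s - 15 = (s - 5)(s + 3).
Hence p(s) = (s - 5) (s - 2) (s + 3), with roots -3, 2, 5.
At least one eigenvalue has non-negative real part, so the system is not asymptotically stable.

-3, 2, 5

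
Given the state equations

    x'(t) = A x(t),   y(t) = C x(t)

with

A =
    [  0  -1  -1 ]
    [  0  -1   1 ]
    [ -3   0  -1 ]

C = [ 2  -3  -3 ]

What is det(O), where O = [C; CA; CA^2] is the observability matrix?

CA = [[9, 1, -2]]
CA^2 = [[6, -10, -6]]
Observability matrix O = [C; CA; CA^2] = [[2, -3, -3], [9, 1, -2], [6, -10, -6]]
Expanding along the first row, det(O) = 2·(1·(-6) - (-2)·(-10)) - (-3)·(9·(-6) - (-2)·6) + (-3)·(9·(-10) - 1·6) = 2·(-26) - (-3)·(-42) + (-3)·(-96) = 110
Since det(O) ≠ 0, rank(O) = 3 and the system is completely observable.

110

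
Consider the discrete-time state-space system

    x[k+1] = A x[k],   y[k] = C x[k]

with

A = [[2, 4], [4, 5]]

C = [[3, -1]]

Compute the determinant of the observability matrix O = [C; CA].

CA = [[2, 7]]
Observability matrix O = [C; CA] = [[3, -1], [2, 7]]
det(O) = 3·7 - (-1)·2 = 21 - (-2) = 23
Since det(O) ≠ 0, rank(O) = 2 and the system is completely observable.

23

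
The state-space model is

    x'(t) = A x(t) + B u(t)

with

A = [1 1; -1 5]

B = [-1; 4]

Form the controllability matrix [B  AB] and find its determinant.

-33

AB = [[3], [21]]
Controllability matrix C = [B  AB] = [[-1, 3], [4, 21]]
det(C) = (-1)·21 - 3·4 = -21 - 12 = -33
Since det(C) ≠ 0, rank(C) = 2 and the system is completely controllable.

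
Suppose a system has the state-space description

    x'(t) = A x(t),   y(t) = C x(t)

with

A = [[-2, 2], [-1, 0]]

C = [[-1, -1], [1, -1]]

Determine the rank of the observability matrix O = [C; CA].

2

CA = [[3, -2], [-1, 2]]
Observability matrix O = [C; CA] = [[-1, -1], [1, -1], [3, -2], [-1, 2]]
Take the 2×2 submatrix of O formed by rows 1, 2: [[-1, -1], [1, -1]]. Its determinant is (-1)·(-1) - (-1)·1 = 1 - (-1) = 2 ≠ 0.
So rank(O) ≥ 2; since O has 2 columns, rank(O) = 2.
rank(O) = 2 = n, so the pair (A, C) is completely observable.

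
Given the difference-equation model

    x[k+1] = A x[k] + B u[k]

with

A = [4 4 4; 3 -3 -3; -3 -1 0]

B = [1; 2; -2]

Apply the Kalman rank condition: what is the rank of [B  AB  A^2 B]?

AB = [[4], [3], [-5]]
A^2B = [[8], [18], [-15]]
Controllability matrix C = [B  AB  A^2B] = [[1, 4, 8], [2, 3, 18], [-2, -5, -15]]
det(C) = 1·(3·(-15) - 18·(-5)) - 4·(2·(-15) - 18·(-2)) + 8·(2·(-5) - 3·(-2)) = 1·45 - 4·6 + 8·(-4) = -11 ≠ 0, so rank(C) = 3.
rank(C) = 3 = n, so the pair (A, B) is completely controllable.

3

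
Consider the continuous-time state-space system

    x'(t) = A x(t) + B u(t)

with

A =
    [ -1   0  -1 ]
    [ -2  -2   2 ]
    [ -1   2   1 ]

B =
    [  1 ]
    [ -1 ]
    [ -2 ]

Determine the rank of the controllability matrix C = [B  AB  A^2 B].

AB = [[1], [-4], [-5]]
A^2B = [[4], [-4], [-14]]
Controllability matrix C = [B  AB  A^2B] = [[1, 1, 4], [-1, -4, -4], [-2, -5, -14]]
det(C) = 1·((-4)·(-14) - (-4)·(-5)) - 1·((-1)·(-14) - (-4)·(-2)) + 4·((-1)·(-5) - (-4)·(-2)) = 1·36 - 1·6 + 4·(-3) = 18 ≠ 0, so rank(C) = 3.
rank(C) = 3 = n, so the pair (A, B) is completely controllable.

3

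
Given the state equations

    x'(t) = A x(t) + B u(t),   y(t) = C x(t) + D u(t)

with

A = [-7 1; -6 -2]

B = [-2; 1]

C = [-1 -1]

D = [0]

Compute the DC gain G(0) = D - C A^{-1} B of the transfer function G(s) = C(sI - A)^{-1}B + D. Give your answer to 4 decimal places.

G(0) = C(-A)^{-1}B + D = -C A^{-1} B + D.
det A = 20, so A^{-1} = (1/20)·adj(A) = [[-1/10, -1/20], [3/10, -7/20]]
A^{-1} B = [3/20, -19/20]^T
C A^{-1} B = 4/5
G(0) = D - C A^{-1} B = 0 - (4/5) = -4/5 ≈ -0.8000

-0.8000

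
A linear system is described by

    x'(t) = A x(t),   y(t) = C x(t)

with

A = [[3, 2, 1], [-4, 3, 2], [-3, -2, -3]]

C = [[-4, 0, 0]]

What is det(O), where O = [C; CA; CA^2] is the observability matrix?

128

CA = [[-12, -8, -4]]
CA^2 = [[8, -40, -16]]
Observability matrix O = [C; CA; CA^2] = [[-4, 0, 0], [-12, -8, -4], [8, -40, -16]]
Expanding along the first row, det(O) = (-4)·((-8)·(-16) - (-4)·(-40)) - 0·((-12)·(-16) - (-4)·8) + 0·((-12)·(-40) - (-8)·8) = (-4)·(-32) - 0·224 + 0·544 = 128
Since det(O) ≠ 0, rank(O) = 3 and the system is completely observable.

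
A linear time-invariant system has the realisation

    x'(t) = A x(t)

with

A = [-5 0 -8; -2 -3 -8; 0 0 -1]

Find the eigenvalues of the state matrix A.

det(sI - A) = s^3 - (tr A)s^2 + (M11 + M22 + M33)s - det A, where Mii is the 2×2 principal minor of A obtained by deleting row i and column i.
tr A = (-5) + (-3) + (-1) = -9; M11 = (-3)·(-1) - (-8)·0 = 3 - 0 = 3; M22 = (-5)·(-1) - (-8)·0 = 5 - 0 = 5; M33 = (-5)·(-3) - 0·(-2) = 15 - 0 = 15; sum of minors = 23.
det A = (-5)·((-3)·(-1) - (-8)·0) - 0·((-2)·(-1) - (-8)·0) + (-8)·((-2)·0 - (-3)·0) = (-5)·3 - 0·2 + (-8)·0 = -15.
So p(s) = det(sI - A) = s^3 + 9s^2 + 23s + 15.
Rational-root test: any integer root divides 15. Testing small divisors, s = -1 works: p(-1) = -1 + 9 + (-23) + 15 = 0, so (s + 1) is a factor.
Dividing, p(s) = (s + 1)(s^2 + 8s + 15).
Factor s^2 + 8s + 15: two numbers with sum -8 and product 15 are -3 and -5, so s^2 + 8s + 15 = (s + 3)(s + 5).
Hence p(s) = (s + 1) (s + 3) (s + 5), with roots -5, -3, -1.
All eigenvalues have negative real part, so the system is asymptotically stable.

-5, -3, -1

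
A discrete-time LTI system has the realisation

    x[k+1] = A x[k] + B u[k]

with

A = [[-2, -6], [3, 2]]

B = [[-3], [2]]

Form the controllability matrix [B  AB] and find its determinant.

27

AB = [[-6], [-5]]
Controllability matrix C = [B  AB] = [[-3, -6], [2, -5]]
det(C) = (-3)·(-5) - (-6)·2 = 15 - (-12) = 27
Since det(C) ≠ 0, rank(C) = 2 and the system is completely controllable.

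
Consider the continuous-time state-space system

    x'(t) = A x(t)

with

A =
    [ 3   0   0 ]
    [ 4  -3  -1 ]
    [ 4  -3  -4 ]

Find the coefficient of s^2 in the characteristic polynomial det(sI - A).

Expand det(sI - A) for the 3×3 matrix.
p(s) = s^3 + 4s^2 - 12s - 27.
(Check: constant term = det(-A) = (-1)^3 det A = -27; coefficient of s^2 = -tr A = 4.)
The coefficient of s^2 is 4.

4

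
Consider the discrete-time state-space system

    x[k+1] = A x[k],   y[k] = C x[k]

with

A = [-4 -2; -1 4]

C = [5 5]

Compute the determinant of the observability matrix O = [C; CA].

CA = [[-25, 10]]
Observability matrix O = [C; CA] = [[5, 5], [-25, 10]]
det(O) = 5·10 - 5·(-25) = 50 - (-125) = 175
Since det(O) ≠ 0, rank(O) = 2 and the system is completely observable.

175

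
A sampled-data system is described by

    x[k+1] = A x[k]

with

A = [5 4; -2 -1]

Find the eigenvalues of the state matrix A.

1, 3

det(zI - A) = z^2 - (tr A)z + det A, with tr A = 5 + (-1) = 4 and det A = 5·(-1) - 4·(-2) = -5 - (-8) = 3.
So p(z) = det(zI - A) = z^2 - 4z + 3.
Factor z^2 - 4z + 3: two numbers with sum 4 and product 3 are 3 and 1, so z^2 - 4z + 3 = (z - 3)(z - 1).
Hence p(z) = (z - 3) (z - 1), with roots 1, 3.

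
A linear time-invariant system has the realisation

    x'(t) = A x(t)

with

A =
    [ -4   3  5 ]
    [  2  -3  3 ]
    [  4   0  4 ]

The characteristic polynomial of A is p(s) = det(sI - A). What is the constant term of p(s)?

-120

Expand det(sI - A) for the 3×3 matrix.
p(s) = s^3 + 3s^2 - 42s - 120.
(Check: constant term = det(-A) = (-1)^3 det A = -120; coefficient of s^2 = -tr A = 3.)
The constant term is -120.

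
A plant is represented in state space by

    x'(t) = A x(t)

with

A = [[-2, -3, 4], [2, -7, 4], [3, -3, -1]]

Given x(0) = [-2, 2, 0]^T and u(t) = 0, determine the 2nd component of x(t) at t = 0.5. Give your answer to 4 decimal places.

det(sI - A) = s^3 - (tr A)s^2 + (M11 + M22 + M33)s - det A, where Mii is the 2×2 principal minor of A obtained by deleting row i and column i.
tr A = (-2) + (-7) + (-1) = -10; M11 = (-7)·(-1) - 4·(-3) = 7 - (-12) = 19; M22 = (-2)·(-1) - 4·3 = 2 - 12 = -10; M33 = (-2)·(-7) - (-3)·2 = 14 - (-6) = 20; sum of minors = 29.
det A = (-2)·((-7)·(-1) - 4·(-3)) - (-3)·(2·(-1) - 4·3) + 4·(2·(-3) - (-7)·3) = (-2)·19 - (-3)·(-14) + 4·15 = -20.
So p(s) = det(sI - A) = s^3 + 10s^2 + 29s + 20.
Rational-root test: any integer root divides 20. Testing small divisors, s = -1 works: p(-1) = -1 + 10 + (-29) + 20 = 0, so (s + 1) is a factor.
Dividing, p(s) = (s + 1)(s^2 + 9s + 20).
Factor s^2 + 9s + 20: two numbers with sum -9 and product 20 are -4 and -5, so s^2 + 9s + 20 = (s + 4)(s + 5).
Hence p(s) = (s + 1) (s + 4) (s + 5), with roots -5, -4, -1.
The eigenvalues -5, -4, -1 are distinct and real, so A is diagonalisable and x(t) = e^{At} x(0) = V diag(e^{λ_i t}) V^{-1} x(0), where the columns of V are the eigenvectors.
λ = -5: A - (-5)I = [[3, -3, 4], [2, -2, 4], [3, -3, 4]]. v must be orthogonal to every row; (row 1) × (row 2) = [-4, -4, 0], so take v_1 = [1, 1, 0]^T.
λ = -4: A - (-4)I = [[2, -3, 4], [2, -3, 4], [3, -3, 3]]. v must be orthogonal to every row; (row 1) × (row 3) = [3, 6, 3], so take v_2 = [1, 2, 1]^T.
λ = -1: A - (-1)I = [[-1, -3, 4], [2, -6, 4], [3, -3, 0]]. v must be orthogonal to every row; (row 1) × (row 2) = [12, 12, 12], so take v_3 = [1, 1, 1]^T.
V = [v_1 v_2 v_3] = [[1, 1, 1], [1, 2, 1], [0, 1, 1]] has det V = 1, so V^{-1} = adj(V)/det V = [[1, 0, -1], [-1, 1, 0], [1, -1, 1]].
Modal coordinates z(0) = V^{-1} x(0): 1·(-2) + 0·2 + (-1)·0 = -2; (-1)·(-2) + 1·2 + 0·0 = 4; 1·(-2) + (-1)·2 + 1·0 = -4; so z(0) = [-2, 4, -4]^T.
x_2(t) = Σ_i (v_i)_2 · z_i(0) · e^{λ_i t} (row 2 of V times the modal terms).
x_2(0.5) = 1·(-2)·e^{-5·0.5} + 2·4·e^{-4·0.5} + 1·(-4)·e^{-1·0.5} = (-2)·0.082085 + 8·0.135335 + (-4)·0.606531 = -1.5076.

-1.5076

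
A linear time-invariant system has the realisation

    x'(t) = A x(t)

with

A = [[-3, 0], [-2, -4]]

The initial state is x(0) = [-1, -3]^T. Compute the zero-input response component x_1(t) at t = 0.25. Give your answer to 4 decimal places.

det(sI - A) = s^2 - (tr A)s + det A, with tr A = (-3) + (-4) = -7 and det A = (-3)·(-4) - 0·(-2) = 12 - 0 = 12.
So p(s) = det(sI - A) = s^2 + 7s + 12.
Factor s^2 + 7s + 12: two numbers with sum -7 and product 12 are -3 and -4, so s^2 + 7s + 12 = (s + 3)(s + 4).
Hence p(s) = (s + 3) (s + 4), with roots -4, -3.
The eigenvalues -4, -3 are distinct and real, so A is diagonalisable and x(t) = e^{At} x(0) = V diag(e^{λ_i t}) V^{-1} x(0), where the columns of V are the eigenvectors.
λ = -4: A - (-4)I = [[1, 0], [-2, 0]]. Row 1 gives 1·v1 + 0·v2 = 0, so take v_1 = [0, 1]^T.
λ = -3: A - (-3)I = [[0, 0], [-2, -1]]. Row 2 gives (-2)·v1 + (-1)·v2 = 0, so take v_2 = [-1, 2]^T.
V = [v_1 v_2] = [[0, -1], [1, 2]] has det V = 1, so V^{-1} = adj(V)/det V = [[2, 1], [-1, 0]].
Modal coordinates z(0) = V^{-1} x(0): 2·(-1) + 1·(-3) = -5; (-1)·(-1) + 0·(-3) = 1; so z(0) = [-5, 1]^T.
x_1(t) = Σ_i (v_i)_1 · z_i(0) · e^{λ_i t} (row 1 of V times the modal terms).
x_1(0.25) = 0·(-5)·e^{-4·0.25} + (-1)·1·e^{-3·0.25} = 0·0.367879 + (-1)·0.472367 = -0.4724.

-0.4724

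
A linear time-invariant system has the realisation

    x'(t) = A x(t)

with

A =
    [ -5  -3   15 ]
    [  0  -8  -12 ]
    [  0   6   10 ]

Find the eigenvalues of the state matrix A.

-5, -2, 4

det(sI - A) = s^3 - (tr A)s^2 + (M11 + M22 + M33)s - det A, where Mii is the 2×2 principal minor of A obtained by deleting row i and column i.
tr A = (-5) + (-8) + 10 = -3; M11 = (-8)·10 - (-12)·6 = -80 - (-72) = -8; M22 = (-5)·10 - 15·0 = -50 - 0 = -50; M33 = (-5)·(-8) - (-3)·0 = 40 - 0 = 40; sum of minors = -18.
det A = (-5)·((-8)·10 - (-12)·6) - (-3)·(0·10 - (-12)·0) + 15·(0·6 - (-8)·0) = (-5)·(-8) - (-3)·0 + 15·0 = 40.
So p(s) = det(sI - A) = s^3 + 3s^2 - 18s - 40.
Rational-root test: any integer root divides -40. Testing small divisors, s = -2 works: p(-2) = -8 + 12 + 36 + (-40) = 0, so (s + 2) is a factor.
Dividing, p(s) = (s + 2)(s^2 + s - 20).
Factor s^2 + s - 20: two numbers with sum -1 and product -20 are 4 and -5, so s^2 + s - 20 = (s - 4)(s + 5).
Hence p(s) = (s - 4) (s + 2) (s + 5), with roots -5, -2, 4.
At least one eigenvalue has non-negative real part, so the system is not asymptotically stable.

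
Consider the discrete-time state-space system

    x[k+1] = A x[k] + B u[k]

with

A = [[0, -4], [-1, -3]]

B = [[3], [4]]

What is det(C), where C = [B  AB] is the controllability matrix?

19

AB = [[-16], [-15]]
Controllability matrix C = [B  AB] = [[3, -16], [4, -15]]
det(C) = 3·(-15) - (-16)·4 = -45 - (-64) = 19
Since det(C) ≠ 0, rank(C) = 2 and the system is completely controllable.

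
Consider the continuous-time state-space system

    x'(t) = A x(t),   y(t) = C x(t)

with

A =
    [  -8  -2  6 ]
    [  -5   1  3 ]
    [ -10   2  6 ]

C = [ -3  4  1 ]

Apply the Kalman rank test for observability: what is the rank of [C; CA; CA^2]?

2

CA = [[-6, 12, 0]]
CA^2 = [[-12, 24, 0]]
Observability matrix O = [C; CA; CA^2] = [[-3, 4, 1], [-6, 12, 0], [-12, 24, 0]]
The columns c1, c2, c3 of O are linearly dependent: 2·c1 + c2 + 2·c3 = 0 (check each entry), so rank(O) ≤ 2.
The 2×2 minor from rows 1, 2, columns 1, 2 is (-3)·12 - 4·(-6) = -36 - (-24) = -12 ≠ 0, so rank(O) = 2.
rank(O) = 2 < n = 3, so the pair (A, C) is not completely observable.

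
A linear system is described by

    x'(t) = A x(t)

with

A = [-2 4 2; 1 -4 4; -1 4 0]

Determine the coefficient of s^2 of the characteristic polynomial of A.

6

Expand det(sI - A) for the 3×3 matrix.
p(s) = s^3 + 6s^2 - 10s - 16.
(Check: constant term = det(-A) = (-1)^3 det A = -16; coefficient of s^2 = -tr A = 6.)
The coefficient of s^2 is 6.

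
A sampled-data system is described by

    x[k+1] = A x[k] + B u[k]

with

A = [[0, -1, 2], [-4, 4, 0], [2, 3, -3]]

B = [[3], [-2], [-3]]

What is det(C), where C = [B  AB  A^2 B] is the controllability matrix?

AB = [[-4], [-20], [9]]
A^2B = [[38], [-64], [-95]]
Controllability matrix C = [B  AB  A^2B] = [[3, -4, 38], [-2, -20, -64], [-3, 9, -95]]
Expanding along the first row, det(C) = 3·((-20)·(-95) - (-64)·9) - (-4)·((-2)·(-95) - (-64)·(-3)) + 38·((-2)·9 - (-20)·(-3)) = 3·2476 - (-4)·(-2) + 38·(-78) = 4456
Since det(C) ≠ 0, rank(C) = 3 and the system is completely controllable.

4456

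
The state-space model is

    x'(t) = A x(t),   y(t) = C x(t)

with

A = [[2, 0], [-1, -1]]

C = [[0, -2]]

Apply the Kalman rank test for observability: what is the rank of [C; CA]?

2

CA = [[2, 2]]
Observability matrix O = [C; CA] = [[0, -2], [2, 2]]
det(O) = 0·2 - (-2)·2 = 0 - (-4) = 4 ≠ 0, so rank(O) = 2.
rank(O) = 2 = n, so the pair (A, C) is completely observable.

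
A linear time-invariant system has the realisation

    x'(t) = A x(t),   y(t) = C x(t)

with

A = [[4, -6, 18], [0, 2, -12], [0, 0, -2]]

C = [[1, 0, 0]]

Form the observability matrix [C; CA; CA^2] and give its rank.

CA = [[4, -6, 18]]
CA^2 = [[16, -36, 108]]
Observability matrix O = [C; CA; CA^2] = [[1, 0, 0], [4, -6, 18], [16, -36, 108]]
The columns c1, c2, c3 of O are linearly dependent: 3·c2 + c3 = 0 (check each entry), so rank(O) ≤ 2.
The 2×2 minor from rows 1, 2, columns 1, 2 is 1·(-6) - 0·4 = -6 - 0 = -6 ≠ 0, so rank(O) = 2.
rank(O) = 2 < n = 3, so the pair (A, C) is not completely observable.

2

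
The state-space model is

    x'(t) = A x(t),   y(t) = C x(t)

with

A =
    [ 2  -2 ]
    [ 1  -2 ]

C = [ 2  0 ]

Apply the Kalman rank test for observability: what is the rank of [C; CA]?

CA = [[4, -4]]
Observability matrix O = [C; CA] = [[2, 0], [4, -4]]
det(O) = 2·(-4) - 0·4 = -8 - 0 = -8 ≠ 0, so rank(O) = 2.
rank(O) = 2 = n, so the pair (A, C) is completely observable.

2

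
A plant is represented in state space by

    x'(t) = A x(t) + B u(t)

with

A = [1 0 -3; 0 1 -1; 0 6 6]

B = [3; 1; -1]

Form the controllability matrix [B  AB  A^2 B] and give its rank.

2

AB = [[6], [2], [0]]
A^2B = [[6], [2], [12]]
Controllability matrix C = [B  AB  A^2B] = [[3, 6, 6], [1, 2, 2], [-1, 0, 12]]
The rows r1, r2, r3 of C are linearly dependent: -r1 + 3·r2 = 0 (check each entry), so rank(C) ≤ 2.
The 2×2 minor from rows 1, 3, columns 1, 2 is 3·0 - 6·(-1) = 0 - (-6) = 6 ≠ 0, so rank(C) = 2.
rank(C) = 2 < n = 3, so the pair (A, B) is not completely controllable.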